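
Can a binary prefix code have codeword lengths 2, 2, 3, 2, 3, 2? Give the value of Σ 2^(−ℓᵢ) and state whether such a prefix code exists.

1.25; no

With common denominator 2^3 = 8: Σ 2^(−ℓᵢ) = 2/8 + 2/8 + 1/8 + 2/8 + 1/8 + 2/8 = 10/8 = 1.25.
Kraft's inequality requires Σ ≤ 1; here Σ = 1.25 > 1, so no such prefix code exists.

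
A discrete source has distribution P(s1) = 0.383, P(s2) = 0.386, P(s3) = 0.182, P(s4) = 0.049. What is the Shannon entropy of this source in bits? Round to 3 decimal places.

H = −Σ pᵢ log₂ pᵢ.
−0.383·log₂(0.383) = 0.5303
−0.386·log₂(0.386) = 0.5301
−0.182·log₂(0.182) = 0.4474
−0.049·log₂(0.049) = 0.2132
Sum ≈ 1.7210 → 1.721 bits.

1.721 bits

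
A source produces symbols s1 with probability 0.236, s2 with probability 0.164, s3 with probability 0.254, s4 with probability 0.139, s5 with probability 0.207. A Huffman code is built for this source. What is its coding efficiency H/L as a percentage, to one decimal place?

99.3%

Entropy H = −Σ p log₂ p ≈ 2.2876 bits.
Huffman merges: 139/1000+41/250→303/1000; 207/1000+59/250→443/1000; 127/500+303/1000→557/1000; 443/1000+557/1000→1. L = 2303/1000 ≈ 2.3030.
Efficiency = H/L = 2.2876/2.3030 = 99.3%.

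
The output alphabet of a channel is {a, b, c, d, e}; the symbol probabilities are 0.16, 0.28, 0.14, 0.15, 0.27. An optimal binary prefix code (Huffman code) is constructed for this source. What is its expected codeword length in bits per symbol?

Repeatedly combine the two least-probable nodes; the expected code length is the sum of the merged weights.
merge 7/50 + 3/20 → 29/100
merge 4/25 + 27/100 → 43/100
merge 7/25 + 29/100 → 57/100
merge 43/100 + 57/100 → 1
L = 29/100 + 43/100 + 57/100 + 1 = 229/100 = 2.29 bits/symbol.

2.29 bits/symbol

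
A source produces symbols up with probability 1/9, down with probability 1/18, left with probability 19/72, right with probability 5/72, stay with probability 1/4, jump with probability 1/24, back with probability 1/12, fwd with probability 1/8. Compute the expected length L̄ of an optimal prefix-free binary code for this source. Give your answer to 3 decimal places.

Repeatedly combine the two least-probable nodes; the expected code length is the sum of the merged weights.
merge 1/24 + 1/18 → 7/72
merge 5/72 + 1/12 → 11/72
merge 7/72 + 1/9 → 5/24
merge 1/8 + 11/72 → 5/18
merge 5/24 + 1/4 → 11/24
merge 19/72 + 5/18 → 13/24
merge 11/24 + 13/24 → 1
L = 7/72 + 11/72 + 5/24 + 5/18 + 11/24 + 13/24 + 1 = 197/72 ≈ 2.736 bits/symbol.

2.736 bits/symbol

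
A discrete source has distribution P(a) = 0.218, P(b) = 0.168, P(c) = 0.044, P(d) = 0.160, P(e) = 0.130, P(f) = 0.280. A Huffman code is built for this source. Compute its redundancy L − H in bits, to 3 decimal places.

0.072 bits

Entropy H = −Σ p log₂ p ≈ 2.4296 bits.
Huffman merges: 11/250+13/100→87/500; 4/25+21/125→41/125; 87/500+109/500→49/125; 7/25+41/125→76/125; 49/125+76/125→1. L = 1251/500 ≈ 2.5020.
L − H = 2.5020 − 2.4296 = 0.072 bits.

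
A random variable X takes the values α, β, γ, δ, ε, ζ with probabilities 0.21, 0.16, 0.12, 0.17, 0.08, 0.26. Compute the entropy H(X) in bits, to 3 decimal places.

H = −Σ pᵢ log₂ pᵢ.
−0.21·log₂(0.21) = 0.4728
−0.16·log₂(0.16) = 0.4230
−0.12·log₂(0.12) = 0.3671
−0.17·log₂(0.17) = 0.4346
−0.08·log₂(0.08) = 0.2915
−0.26·log₂(0.26) = 0.5053
Sum ≈ 2.4943 → 2.494 bits.

2.494 bits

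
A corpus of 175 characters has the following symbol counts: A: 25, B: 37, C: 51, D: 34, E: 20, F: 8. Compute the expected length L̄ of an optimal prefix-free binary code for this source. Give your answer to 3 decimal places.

2.463 bits/symbol

Probabilities are the counts divided by 175.
Repeatedly combine the two least-probable nodes; the expected code length is the sum of the merged weights.
merge 8/175 + 4/35 → 4/25
merge 1/7 + 4/25 → 53/175
merge 34/175 + 37/175 → 71/175
merge 51/175 + 53/175 → 104/175
merge 71/175 + 104/175 → 1
L = 4/25 + 53/175 + 71/175 + 104/175 + 1 = 431/175 ≈ 2.463 bits/symbol.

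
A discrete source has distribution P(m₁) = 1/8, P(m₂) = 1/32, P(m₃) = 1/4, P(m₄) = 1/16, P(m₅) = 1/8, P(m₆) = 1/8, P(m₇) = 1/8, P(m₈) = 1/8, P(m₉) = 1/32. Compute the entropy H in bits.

Each probability is a power of 1/2, so log₂(1/p) is an integer.
H = Σ p·log₂(1/p) = 1/8·3 + 1/32·5 + 1/4·2 + 1/16·4 + 1/8·3 + 1/8·3 + 1/8·3 + 1/8·3 + 1/32·5 = 2.9375 bits.

2.9375 bits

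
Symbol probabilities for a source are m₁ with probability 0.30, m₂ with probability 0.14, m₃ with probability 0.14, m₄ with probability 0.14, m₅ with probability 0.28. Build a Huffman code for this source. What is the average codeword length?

2.28 bits/symbol

Repeatedly combine the two least-probable nodes; the expected code length is the sum of the merged weights.
merge 7/50 + 7/50 → 7/25
merge 7/50 + 7/25 → 21/50
merge 7/25 + 3/10 → 29/50
merge 21/50 + 29/50 → 1
L = 7/25 + 21/50 + 29/50 + 1 = 57/25 = 2.28 bits/symbol.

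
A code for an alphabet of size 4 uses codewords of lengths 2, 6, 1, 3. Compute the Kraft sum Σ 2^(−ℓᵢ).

0.890625

With common denominator 2^6 = 64: Σ 2^(−ℓᵢ) = 16/64 + 1/64 + 32/64 + 8/64 = 57/64 = 0.890625.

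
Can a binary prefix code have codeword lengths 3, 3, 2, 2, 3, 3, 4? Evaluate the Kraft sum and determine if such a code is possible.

1.0625; no

With common denominator 2^4 = 16: Σ 2^(−ℓᵢ) = 2/16 + 2/16 + 4/16 + 4/16 + 2/16 + 2/16 + 1/16 = 17/16 = 1.0625.
Kraft's inequality requires Σ ≤ 1; here Σ = 1.0625 > 1, so no such prefix code exists.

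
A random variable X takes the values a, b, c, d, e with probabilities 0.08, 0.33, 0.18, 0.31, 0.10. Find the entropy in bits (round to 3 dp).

2.121 bits

H = −Σ pᵢ log₂ pᵢ.
−0.08·log₂(0.08) = 0.2915
−0.33·log₂(0.33) = 0.5278
−0.18·log₂(0.18) = 0.4453
−0.31·log₂(0.31) = 0.5238
−0.10·log₂(0.10) = 0.3322
Sum ≈ 2.1206 → 2.121 bits.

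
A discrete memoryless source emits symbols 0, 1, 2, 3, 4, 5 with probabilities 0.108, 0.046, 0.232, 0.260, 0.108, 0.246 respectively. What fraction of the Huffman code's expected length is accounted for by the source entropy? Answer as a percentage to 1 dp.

98.9%

Entropy H = −Σ p log₂ p ≈ 2.3899 bits.
Huffman merges: 23/500+27/250→77/500; 27/250+77/500→131/500; 29/125+123/500→239/500; 13/50+131/500→261/500; 239/500+261/500→1. L = 302/125 ≈ 2.4160.
Efficiency = H/L = 2.3899/2.4160 = 98.9%.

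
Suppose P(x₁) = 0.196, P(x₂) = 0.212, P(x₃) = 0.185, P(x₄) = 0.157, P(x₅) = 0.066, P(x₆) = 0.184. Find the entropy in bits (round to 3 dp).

H = −Σ pᵢ log₂ pᵢ.
−0.196·log₂(0.196) = 0.4608
−0.212·log₂(0.212) = 0.4744
−0.185·log₂(0.185) = 0.4504
−0.157·log₂(0.157) = 0.4194
−0.066·log₂(0.066) = 0.2588
−0.184·log₂(0.184) = 0.4494
Sum ≈ 2.5132 → 2.513 bits.

2.513 bits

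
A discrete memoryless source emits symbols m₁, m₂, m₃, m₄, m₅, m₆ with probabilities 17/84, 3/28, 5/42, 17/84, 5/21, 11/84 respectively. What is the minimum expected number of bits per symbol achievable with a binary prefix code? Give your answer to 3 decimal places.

Repeatedly combine the two least-probable nodes; the expected code length is the sum of the merged weights.
merge 3/28 + 5/42 → 19/84
merge 11/84 + 17/84 → 1/3
merge 17/84 + 19/84 → 3/7
merge 5/21 + 1/3 → 4/7
merge 3/7 + 4/7 → 1
L = 19/84 + 1/3 + 3/7 + 4/7 + 1 = 215/84 ≈ 2.560 bits/symbol.

2.560 bits/symbol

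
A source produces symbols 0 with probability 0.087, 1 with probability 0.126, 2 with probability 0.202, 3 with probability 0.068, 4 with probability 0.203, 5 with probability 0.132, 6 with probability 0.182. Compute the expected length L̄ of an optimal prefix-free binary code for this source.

Repeatedly combine the two least-probable nodes; the expected code length is the sum of the merged weights.
merge 17/250 + 87/1000 → 31/200
merge 63/500 + 33/250 → 129/500
merge 31/200 + 91/500 → 337/1000
merge 101/500 + 203/1000 → 81/200
merge 129/500 + 337/1000 → 119/200
merge 81/200 + 119/200 → 1
L = 31/200 + 129/500 + 337/1000 + 81/200 + 119/200 + 1 = 11/4 = 2.75 bits/symbol.

2.75 bits/symbol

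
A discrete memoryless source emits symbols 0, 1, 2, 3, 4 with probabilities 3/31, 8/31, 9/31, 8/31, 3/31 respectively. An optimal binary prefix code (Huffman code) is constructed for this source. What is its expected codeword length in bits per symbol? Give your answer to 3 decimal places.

Repeatedly combine the two least-probable nodes; the expected code length is the sum of the merged weights.
merge 3/31 + 3/31 → 6/31
merge 6/31 + 8/31 → 14/31
merge 8/31 + 9/31 → 17/31
merge 14/31 + 17/31 → 1
L = 6/31 + 14/31 + 17/31 + 1 = 68/31 ≈ 2.194 bits/symbol.

2.194 bits/symbol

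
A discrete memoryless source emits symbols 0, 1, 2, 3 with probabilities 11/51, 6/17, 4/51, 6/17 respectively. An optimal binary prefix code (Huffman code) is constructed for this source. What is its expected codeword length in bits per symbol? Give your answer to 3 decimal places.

Repeatedly combine the two least-probable nodes; the expected code length is the sum of the merged weights.
merge 4/51 + 11/51 → 5/17
merge 5/17 + 6/17 → 11/17
merge 6/17 + 11/17 → 1
L = 5/17 + 11/17 + 1 = 33/17 ≈ 1.941 bits/symbol.

1.941 bits/symbol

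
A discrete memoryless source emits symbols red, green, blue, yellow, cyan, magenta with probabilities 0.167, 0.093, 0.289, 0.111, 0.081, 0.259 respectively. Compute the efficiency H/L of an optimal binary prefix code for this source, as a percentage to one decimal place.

Entropy H = −Σ p log₂ p ≈ 2.4179 bits.
Huffman merges: 81/1000+93/1000→87/500; 111/1000+167/1000→139/500; 87/500+259/1000→433/1000; 139/500+289/1000→567/1000; 433/1000+567/1000→1. L = 613/250 ≈ 2.4520.
Efficiency = H/L = 2.4179/2.4520 = 98.6%.

98.6%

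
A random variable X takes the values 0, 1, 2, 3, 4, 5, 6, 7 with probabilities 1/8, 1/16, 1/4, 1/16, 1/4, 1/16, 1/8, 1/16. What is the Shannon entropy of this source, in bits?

2.75 bits

Each probability is a power of 1/2, so log₂(1/p) is an integer.
H = Σ p·log₂(1/p) = 1/8·3 + 1/16·4 + 1/4·2 + 1/16·4 + 1/4·2 + 1/16·4 + 1/8·3 + 1/16·4 = 2.75 bits.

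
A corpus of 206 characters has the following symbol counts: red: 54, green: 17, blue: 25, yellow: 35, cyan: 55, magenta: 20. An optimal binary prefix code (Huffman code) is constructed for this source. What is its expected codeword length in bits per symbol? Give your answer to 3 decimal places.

2.471 bits/symbol

Probabilities are the counts divided by 206.
Repeatedly combine the two least-probable nodes; the expected code length is the sum of the merged weights.
merge 17/206 + 10/103 → 37/206
merge 25/206 + 35/206 → 30/103
merge 37/206 + 27/103 → 91/206
merge 55/206 + 30/103 → 115/206
merge 91/206 + 115/206 → 1
L = 37/206 + 30/103 + 91/206 + 115/206 + 1 = 509/206 ≈ 2.471 bits/symbol.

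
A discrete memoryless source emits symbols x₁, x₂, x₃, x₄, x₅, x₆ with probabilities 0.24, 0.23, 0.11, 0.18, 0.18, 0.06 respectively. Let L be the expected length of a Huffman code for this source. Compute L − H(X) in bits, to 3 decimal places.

Entropy H = −Σ p log₂ p ≈ 2.4662 bits.
Huffman merges: 3/50+11/100→17/100; 17/100+9/50→7/20; 9/50+23/100→41/100; 6/25+7/20→59/100; 41/100+59/100→1. L = 63/25 ≈ 2.5200.
L − H = 2.5200 − 2.4662 = 0.054 bits.

0.054 bits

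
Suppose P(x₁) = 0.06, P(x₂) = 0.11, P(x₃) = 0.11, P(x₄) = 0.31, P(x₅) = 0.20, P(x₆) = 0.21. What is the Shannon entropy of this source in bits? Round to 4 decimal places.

2.4051 bits

H = −Σ pᵢ log₂ pᵢ.
−0.06·log₂(0.06) = 0.2435
−0.11·log₂(0.11) = 0.3503
−0.11·log₂(0.11) = 0.3503
−0.31·log₂(0.31) = 0.5238
−0.20·log₂(0.20) = 0.4644
−0.21·log₂(0.21) = 0.4728
Sum ≈ 2.4051 → 2.4051 bits.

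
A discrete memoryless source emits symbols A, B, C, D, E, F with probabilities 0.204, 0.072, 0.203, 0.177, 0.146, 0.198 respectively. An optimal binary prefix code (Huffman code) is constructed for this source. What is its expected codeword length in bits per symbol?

2.593 bits/symbol

Repeatedly combine the two least-probable nodes; the expected code length is the sum of the merged weights.
merge 9/125 + 73/500 → 109/500
merge 177/1000 + 99/500 → 3/8
merge 203/1000 + 51/250 → 407/1000
merge 109/500 + 3/8 → 593/1000
merge 407/1000 + 593/1000 → 1
L = 109/500 + 3/8 + 407/1000 + 593/1000 + 1 = 2593/1000 = 2.593 bits/symbol.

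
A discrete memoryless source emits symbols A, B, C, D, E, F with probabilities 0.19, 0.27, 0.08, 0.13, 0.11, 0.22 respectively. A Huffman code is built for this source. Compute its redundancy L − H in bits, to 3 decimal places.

0.040 bits

Entropy H = −Σ p log₂ p ≈ 2.4703 bits.
Huffman merges: 2/25+11/100→19/100; 13/100+19/100→8/25; 19/100+11/50→41/100; 27/100+8/25→59/100; 41/100+59/100→1. L = 251/100 ≈ 2.5100.
L − H = 2.5100 − 2.4703 = 0.040 bits.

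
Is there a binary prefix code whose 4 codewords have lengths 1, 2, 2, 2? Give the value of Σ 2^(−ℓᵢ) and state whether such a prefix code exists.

With common denominator 2^2 = 4: Σ 2^(−ℓᵢ) = 2/4 + 1/4 + 1/4 + 1/4 = 5/4 = 1.25.
Kraft's inequality requires Σ ≤ 1; here Σ = 1.25 > 1, so no such prefix code exists.

1.25; no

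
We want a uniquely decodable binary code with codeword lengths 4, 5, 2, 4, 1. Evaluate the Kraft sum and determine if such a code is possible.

With common denominator 2^5 = 32: Σ 2^(−ℓᵢ) = 2/32 + 1/32 + 8/32 + 2/32 + 16/32 = 29/32 = 0.90625.
Kraft's inequality requires Σ ≤ 1; here Σ = 0.90625 ≤ 1, so such a prefix code exists.

0.90625; yes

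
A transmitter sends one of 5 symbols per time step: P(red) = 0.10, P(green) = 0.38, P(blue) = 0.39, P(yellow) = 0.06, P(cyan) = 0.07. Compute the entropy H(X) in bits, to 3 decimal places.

H = −Σ pᵢ log₂ pᵢ.
−0.10·log₂(0.10) = 0.3322
−0.38·log₂(0.38) = 0.5305
−0.39·log₂(0.39) = 0.5298
−0.06·log₂(0.06) = 0.2435
−0.07·log₂(0.07) = 0.2686
Sum ≈ 1.9045 → 1.905 bits.

1.905 bits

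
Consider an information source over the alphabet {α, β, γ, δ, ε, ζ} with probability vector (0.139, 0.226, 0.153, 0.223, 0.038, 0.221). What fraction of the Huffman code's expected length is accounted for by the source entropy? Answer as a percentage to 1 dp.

97.3%

Entropy H = −Σ p log₂ p ≈ 2.4384 bits.
Huffman merges: 19/500+139/1000→177/1000; 153/1000+177/1000→33/100; 221/1000+223/1000→111/250; 113/500+33/100→139/250; 111/250+139/250→1. L = 2507/1000 ≈ 2.5070.
Efficiency = H/L = 2.4384/2.5070 = 97.3%.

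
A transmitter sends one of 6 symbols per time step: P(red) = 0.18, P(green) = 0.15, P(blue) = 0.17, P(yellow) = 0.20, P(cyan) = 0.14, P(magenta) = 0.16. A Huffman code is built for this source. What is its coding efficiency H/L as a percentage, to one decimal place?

Entropy H = −Σ p log₂ p ≈ 2.5750 bits.
Huffman merges: 7/50+3/20→29/100; 4/25+17/100→33/100; 9/50+1/5→19/50; 29/100+33/100→31/50; 19/50+31/50→1. L = 131/50 ≈ 2.6200.
Efficiency = H/L = 2.5750/2.6200 = 98.3%.

98.3%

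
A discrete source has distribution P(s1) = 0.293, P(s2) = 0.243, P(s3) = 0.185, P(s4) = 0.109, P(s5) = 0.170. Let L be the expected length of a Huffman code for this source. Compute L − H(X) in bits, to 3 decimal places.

0.031 bits

Entropy H = −Σ p log₂ p ≈ 2.2484 bits.
Huffman merges: 109/1000+17/100→279/1000; 37/200+243/1000→107/250; 279/1000+293/1000→143/250; 107/250+143/250→1. L = 2279/1000 ≈ 2.2790.
L − H = 2.2790 − 2.2484 = 0.031 bits.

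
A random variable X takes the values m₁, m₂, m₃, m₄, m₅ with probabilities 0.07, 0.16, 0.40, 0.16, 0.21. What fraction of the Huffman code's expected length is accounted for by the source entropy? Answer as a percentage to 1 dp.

Entropy H = −Σ p log₂ p ≈ 2.1162 bits.
Huffman merges: 7/100+4/25→23/100; 4/25+21/100→37/100; 23/100+37/100→3/5; 2/5+3/5→1. L = 11/5 ≈ 2.2000.
Efficiency = H/L = 2.1162/2.2000 = 96.2%.

96.2%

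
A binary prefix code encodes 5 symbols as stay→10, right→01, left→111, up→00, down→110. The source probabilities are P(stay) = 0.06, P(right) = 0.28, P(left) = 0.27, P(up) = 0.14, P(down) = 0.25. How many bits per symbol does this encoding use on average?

L̄ = Σ pᵢ·ℓᵢ = 0.06·2 + 0.28·2 + 0.27·3 + 0.14·2 + 0.25·3 = 2.52 bits/symbol.

2.52 bits/symbol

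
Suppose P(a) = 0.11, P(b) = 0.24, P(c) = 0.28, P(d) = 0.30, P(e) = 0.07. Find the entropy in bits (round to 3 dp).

H = −Σ pᵢ log₂ pᵢ.
−0.11·log₂(0.11) = 0.3503
−0.24·log₂(0.24) = 0.4941
−0.28·log₂(0.28) = 0.5142
−0.30·log₂(0.30) = 0.5211
−0.07·log₂(0.07) = 0.2686
Sum ≈ 2.1483 → 2.148 bits.

2.148 bits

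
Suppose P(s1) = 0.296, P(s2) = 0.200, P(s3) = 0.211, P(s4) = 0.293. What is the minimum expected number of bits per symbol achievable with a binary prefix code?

2 bits/symbol

Repeatedly combine the two least-probable nodes; the expected code length is the sum of the merged weights.
merge 1/5 + 211/1000 → 411/1000
merge 293/1000 + 37/125 → 589/1000
merge 411/1000 + 589/1000 → 1
L = 411/1000 + 589/1000 + 1 = 2 bits/symbol.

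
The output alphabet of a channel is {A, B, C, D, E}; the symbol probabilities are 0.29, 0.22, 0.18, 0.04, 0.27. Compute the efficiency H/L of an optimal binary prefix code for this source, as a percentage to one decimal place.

96.4%

Entropy H = −Σ p log₂ p ≈ 2.1396 bits.
Huffman merges: 1/25+9/50→11/50; 11/50+11/50→11/25; 27/100+29/100→14/25; 11/25+14/25→1. L = 111/50 ≈ 2.2200.
Efficiency = H/L = 2.1396/2.2200 = 96.4%.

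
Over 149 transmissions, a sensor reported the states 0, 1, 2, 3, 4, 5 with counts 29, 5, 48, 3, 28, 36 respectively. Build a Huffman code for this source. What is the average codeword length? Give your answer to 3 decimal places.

2.295 bits/symbol

Probabilities are the counts divided by 149.
Repeatedly combine the two least-probable nodes; the expected code length is the sum of the merged weights.
merge 3/149 + 5/149 → 8/149
merge 8/149 + 28/149 → 36/149
merge 29/149 + 36/149 → 65/149
merge 36/149 + 48/149 → 84/149
merge 65/149 + 84/149 → 1
L = 8/149 + 36/149 + 65/149 + 84/149 + 1 = 342/149 ≈ 2.295 bits/symbol.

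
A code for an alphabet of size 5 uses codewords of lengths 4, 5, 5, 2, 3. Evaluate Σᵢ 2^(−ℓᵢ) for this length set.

With common denominator 2^5 = 32: Σ 2^(−ℓᵢ) = 2/32 + 1/32 + 1/32 + 8/32 + 4/32 = 16/32 = 0.5.

0.5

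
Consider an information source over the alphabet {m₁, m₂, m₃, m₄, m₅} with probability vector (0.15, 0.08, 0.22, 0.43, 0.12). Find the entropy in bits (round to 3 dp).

2.073 bits

H = −Σ pᵢ log₂ pᵢ.
−0.15·log₂(0.15) = 0.4105
−0.08·log₂(0.08) = 0.2915
−0.22·log₂(0.22) = 0.4806
−0.43·log₂(0.43) = 0.5236
−0.12·log₂(0.12) = 0.3671
Sum ≈ 2.0733 → 2.073 bits.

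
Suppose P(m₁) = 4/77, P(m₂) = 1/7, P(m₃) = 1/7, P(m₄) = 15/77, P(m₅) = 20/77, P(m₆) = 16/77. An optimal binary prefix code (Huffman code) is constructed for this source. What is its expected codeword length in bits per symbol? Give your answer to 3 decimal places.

Repeatedly combine the two least-probable nodes; the expected code length is the sum of the merged weights.
merge 4/77 + 1/7 → 15/77
merge 1/7 + 15/77 → 26/77
merge 15/77 + 16/77 → 31/77
merge 20/77 + 26/77 → 46/77
merge 31/77 + 46/77 → 1
L = 15/77 + 26/77 + 31/77 + 46/77 + 1 = 195/77 ≈ 2.532 bits/symbol.

2.532 bits/symbol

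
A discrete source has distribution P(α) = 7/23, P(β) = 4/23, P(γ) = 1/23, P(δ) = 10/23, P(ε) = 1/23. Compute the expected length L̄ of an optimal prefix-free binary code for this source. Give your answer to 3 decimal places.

Repeatedly combine the two least-probable nodes; the expected code length is the sum of the merged weights.
merge 1/23 + 1/23 → 2/23
merge 2/23 + 4/23 → 6/23
merge 6/23 + 7/23 → 13/23
merge 10/23 + 13/23 → 1
L = 2/23 + 6/23 + 13/23 + 1 = 44/23 ≈ 1.913 bits/symbol.

1.913 bits/symbol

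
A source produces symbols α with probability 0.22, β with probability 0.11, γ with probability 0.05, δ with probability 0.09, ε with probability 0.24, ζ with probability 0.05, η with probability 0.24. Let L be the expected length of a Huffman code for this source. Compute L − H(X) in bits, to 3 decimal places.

0.026 bits

Entropy H = −Σ p log₂ p ≈ 2.5640 bits.
Huffman merges: 1/20+1/20→1/10; 9/100+1/10→19/100; 11/100+19/100→3/10; 11/50+6/25→23/50; 6/25+3/10→27/50; 23/50+27/50→1. L = 259/100 ≈ 2.5900.
L − H = 2.5900 − 2.5640 = 0.026 bits.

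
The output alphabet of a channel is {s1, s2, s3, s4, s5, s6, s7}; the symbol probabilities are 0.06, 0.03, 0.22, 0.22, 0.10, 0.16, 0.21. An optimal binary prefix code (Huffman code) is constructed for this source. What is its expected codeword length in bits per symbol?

Repeatedly combine the two least-probable nodes; the expected code length is the sum of the merged weights.
merge 3/100 + 3/50 → 9/100
merge 9/100 + 1/10 → 19/100
merge 4/25 + 19/100 → 7/20
merge 21/100 + 11/50 → 43/100
merge 11/50 + 7/20 → 57/100
merge 43/100 + 57/100 → 1
L = 9/100 + 19/100 + 7/20 + 43/100 + 57/100 + 1 = 263/100 = 2.63 bits/symbol.

2.63 bits/symbol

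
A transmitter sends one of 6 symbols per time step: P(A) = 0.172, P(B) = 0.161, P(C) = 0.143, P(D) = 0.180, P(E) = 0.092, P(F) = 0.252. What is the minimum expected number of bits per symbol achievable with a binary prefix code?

2.568 bits/symbol

Repeatedly combine the two least-probable nodes; the expected code length is the sum of the merged weights.
merge 23/250 + 143/1000 → 47/200
merge 161/1000 + 43/250 → 333/1000
merge 9/50 + 47/200 → 83/200
merge 63/250 + 333/1000 → 117/200
merge 83/200 + 117/200 → 1
L = 47/200 + 333/1000 + 83/200 + 117/200 + 1 = 321/125 = 2.568 bits/symbol.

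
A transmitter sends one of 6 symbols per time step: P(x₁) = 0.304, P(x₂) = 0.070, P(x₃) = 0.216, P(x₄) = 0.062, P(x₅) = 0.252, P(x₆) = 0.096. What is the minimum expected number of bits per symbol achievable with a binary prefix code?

2.36 bits/symbol

Repeatedly combine the two least-probable nodes; the expected code length is the sum of the merged weights.
merge 31/500 + 7/100 → 33/250
merge 12/125 + 33/250 → 57/250
merge 27/125 + 57/250 → 111/250
merge 63/250 + 38/125 → 139/250
merge 111/250 + 139/250 → 1
L = 33/250 + 57/250 + 111/250 + 139/250 + 1 = 59/25 = 2.36 bits/symbol.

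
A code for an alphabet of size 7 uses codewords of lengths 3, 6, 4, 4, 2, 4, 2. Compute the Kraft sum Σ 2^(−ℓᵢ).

With common denominator 2^6 = 64: Σ 2^(−ℓᵢ) = 8/64 + 1/64 + 4/64 + 4/64 + 16/64 + 4/64 + 16/64 = 53/64 = 0.828125.

0.828125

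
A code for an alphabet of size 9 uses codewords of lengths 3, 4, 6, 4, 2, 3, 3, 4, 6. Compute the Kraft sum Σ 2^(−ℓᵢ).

0.84375

With common denominator 2^6 = 64: Σ 2^(−ℓᵢ) = 8/64 + 4/64 + 1/64 + 4/64 + 16/64 + 8/64 + 8/64 + 4/64 + 1/64 = 54/64 = 0.84375.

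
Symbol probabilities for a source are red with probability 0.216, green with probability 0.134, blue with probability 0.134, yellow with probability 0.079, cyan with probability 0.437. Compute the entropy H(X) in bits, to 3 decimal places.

H = −Σ pᵢ log₂ pᵢ.
−0.216·log₂(0.216) = 0.4776
−0.134·log₂(0.134) = 0.3886
−0.134·log₂(0.134) = 0.3886
−0.079·log₂(0.079) = 0.2893
−0.437·log₂(0.437) = 0.5219
Sum ≈ 2.0659 → 2.066 bits.

2.066 bits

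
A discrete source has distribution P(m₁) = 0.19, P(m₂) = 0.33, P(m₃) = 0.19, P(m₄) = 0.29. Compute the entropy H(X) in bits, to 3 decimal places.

1.956 bits

H = −Σ pᵢ log₂ pᵢ.
−0.19·log₂(0.19) = 0.4552
−0.33·log₂(0.33) = 0.5278
−0.19·log₂(0.19) = 0.4552
−0.29·log₂(0.29) = 0.5179
Sum ≈ 1.9562 → 1.956 bits.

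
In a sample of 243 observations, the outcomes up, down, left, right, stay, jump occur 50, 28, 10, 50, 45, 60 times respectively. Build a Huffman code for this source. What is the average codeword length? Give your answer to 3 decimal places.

2.498 bits/symbol

Probabilities are the counts divided by 243.
Repeatedly combine the two least-probable nodes; the expected code length is the sum of the merged weights.
merge 10/243 + 28/243 → 38/243
merge 38/243 + 5/27 → 83/243
merge 50/243 + 50/243 → 100/243
merge 20/81 + 83/243 → 143/243
merge 100/243 + 143/243 → 1
L = 38/243 + 83/243 + 100/243 + 143/243 + 1 = 607/243 ≈ 2.498 bits/symbol.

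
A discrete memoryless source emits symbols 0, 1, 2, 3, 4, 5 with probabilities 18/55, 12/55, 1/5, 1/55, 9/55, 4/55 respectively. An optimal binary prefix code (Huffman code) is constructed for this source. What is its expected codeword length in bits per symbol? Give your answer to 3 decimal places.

2.345 bits/symbol

Repeatedly combine the two least-probable nodes; the expected code length is the sum of the merged weights.
merge 1/55 + 4/55 → 1/11
merge 1/11 + 9/55 → 14/55
merge 1/5 + 12/55 → 23/55
merge 14/55 + 18/55 → 32/55
merge 23/55 + 32/55 → 1
L = 1/11 + 14/55 + 23/55 + 32/55 + 1 = 129/55 ≈ 2.345 bits/symbol.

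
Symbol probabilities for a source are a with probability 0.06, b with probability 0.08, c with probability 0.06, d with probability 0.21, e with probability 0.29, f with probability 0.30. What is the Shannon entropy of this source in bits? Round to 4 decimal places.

2.2904 bits

H = −Σ pᵢ log₂ pᵢ.
−0.06·log₂(0.06) = 0.2435
−0.08·log₂(0.08) = 0.2915
−0.06·log₂(0.06) = 0.2435
−0.21·log₂(0.21) = 0.4728
−0.29·log₂(0.29) = 0.5179
−0.30·log₂(0.30) = 0.5211
Sum ≈ 2.2904 → 2.2904 bits.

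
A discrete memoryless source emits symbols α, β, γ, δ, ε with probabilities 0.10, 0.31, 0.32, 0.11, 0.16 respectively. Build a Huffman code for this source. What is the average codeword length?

2.21 bits/symbol

Repeatedly combine the two least-probable nodes; the expected code length is the sum of the merged weights.
merge 1/10 + 11/100 → 21/100
merge 4/25 + 21/100 → 37/100
merge 31/100 + 8/25 → 63/100
merge 37/100 + 63/100 → 1
L = 21/100 + 37/100 + 63/100 + 1 = 221/100 = 2.21 bits/symbol.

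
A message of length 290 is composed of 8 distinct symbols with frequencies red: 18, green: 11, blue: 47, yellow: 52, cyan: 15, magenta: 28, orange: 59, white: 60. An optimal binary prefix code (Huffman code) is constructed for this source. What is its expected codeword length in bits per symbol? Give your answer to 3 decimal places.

Probabilities are the counts divided by 290.
Repeatedly combine the two least-probable nodes; the expected code length is the sum of the merged weights.
merge 11/290 + 3/58 → 13/145
merge 9/145 + 13/145 → 22/145
merge 14/145 + 22/145 → 36/145
merge 47/290 + 26/145 → 99/290
merge 59/290 + 6/29 → 119/290
merge 36/145 + 99/290 → 171/290
merge 119/290 + 171/290 → 1
L = 13/145 + 22/145 + 36/145 + 99/290 + 119/290 + 171/290 + 1 = 821/290 ≈ 2.831 bits/symbol.

2.831 bits/symbol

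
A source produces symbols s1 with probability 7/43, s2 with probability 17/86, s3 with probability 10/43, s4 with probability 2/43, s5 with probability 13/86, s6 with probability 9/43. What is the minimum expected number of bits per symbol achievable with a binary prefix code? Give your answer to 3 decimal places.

2.558 bits/symbol

Repeatedly combine the two least-probable nodes; the expected code length is the sum of the merged weights.
merge 2/43 + 13/86 → 17/86
merge 7/43 + 17/86 → 31/86
merge 17/86 + 9/43 → 35/86
merge 10/43 + 31/86 → 51/86
merge 35/86 + 51/86 → 1
L = 17/86 + 31/86 + 35/86 + 51/86 + 1 = 110/43 ≈ 2.558 bits/symbol.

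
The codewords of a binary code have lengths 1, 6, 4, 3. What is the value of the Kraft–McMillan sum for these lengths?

0.703125

With common denominator 2^6 = 64: Σ 2^(−ℓᵢ) = 32/64 + 1/64 + 4/64 + 8/64 = 45/64 = 0.703125.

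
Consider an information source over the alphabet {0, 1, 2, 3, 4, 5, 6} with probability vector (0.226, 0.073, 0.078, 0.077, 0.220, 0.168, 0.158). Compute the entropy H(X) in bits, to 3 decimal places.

H = −Σ pᵢ log₂ pᵢ.
−0.226·log₂(0.226) = 0.4849
−0.073·log₂(0.073) = 0.2756
−0.078·log₂(0.078) = 0.2871
−0.077·log₂(0.077) = 0.2848
−0.220·log₂(0.220) = 0.4806
−0.168·log₂(0.168) = 0.4323
−0.158·log₂(0.158) = 0.4206
Sum ≈ 2.6660 → 2.666 bits.

2.666 bits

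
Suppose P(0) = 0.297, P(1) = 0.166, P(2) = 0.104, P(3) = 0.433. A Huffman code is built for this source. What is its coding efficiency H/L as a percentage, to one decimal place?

98.7%

Entropy H = −Σ p log₂ p ≈ 1.8127 bits.
Huffman merges: 13/125+83/500→27/100; 27/100+297/1000→567/1000; 433/1000+567/1000→1. L = 1837/1000 ≈ 1.8370.
Efficiency = H/L = 1.8127/1.8370 = 98.7%.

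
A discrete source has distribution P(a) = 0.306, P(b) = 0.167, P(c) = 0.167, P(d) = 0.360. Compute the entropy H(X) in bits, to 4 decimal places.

H = −Σ pᵢ log₂ pᵢ.
−0.306·log₂(0.306) = 0.5228
−0.167·log₂(0.167) = 0.4312
−0.167·log₂(0.167) = 0.4312
−0.360·log₂(0.360) = 0.5306
Sum ≈ 1.9158 → 1.9158 bits.

1.9158 bits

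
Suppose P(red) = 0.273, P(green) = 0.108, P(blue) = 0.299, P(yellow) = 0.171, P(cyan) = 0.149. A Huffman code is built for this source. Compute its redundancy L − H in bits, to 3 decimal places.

0.033 bits

Entropy H = −Σ p log₂ p ≈ 2.2238 bits.
Huffman merges: 27/250+149/1000→257/1000; 171/1000+257/1000→107/250; 273/1000+299/1000→143/250; 107/250+143/250→1. L = 2257/1000 ≈ 2.2570.
L − H = 2.2570 − 2.2238 = 0.033 bits.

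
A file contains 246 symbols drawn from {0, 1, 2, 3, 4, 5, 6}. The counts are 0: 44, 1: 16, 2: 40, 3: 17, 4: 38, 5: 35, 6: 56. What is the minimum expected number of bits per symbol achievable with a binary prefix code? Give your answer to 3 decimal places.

Probabilities are the counts divided by 246.
Repeatedly combine the two least-probable nodes; the expected code length is the sum of the merged weights.
merge 8/123 + 17/246 → 11/82
merge 11/82 + 35/246 → 34/123
merge 19/123 + 20/123 → 13/41
merge 22/123 + 28/123 → 50/123
merge 34/123 + 13/41 → 73/123
merge 50/123 + 73/123 → 1
L = 11/82 + 34/123 + 13/41 + 50/123 + 73/123 + 1 = 671/246 ≈ 2.728 bits/symbol.

2.728 bits/symbol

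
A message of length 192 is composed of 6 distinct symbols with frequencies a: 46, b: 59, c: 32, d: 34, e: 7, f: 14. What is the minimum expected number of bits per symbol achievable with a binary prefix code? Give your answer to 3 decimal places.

2.385 bits/symbol

Probabilities are the counts divided by 192.
Repeatedly combine the two least-probable nodes; the expected code length is the sum of the merged weights.
merge 7/192 + 7/96 → 7/64
merge 7/64 + 1/6 → 53/192
merge 17/96 + 23/96 → 5/12
merge 53/192 + 59/192 → 7/12
merge 5/12 + 7/12 → 1
L = 7/64 + 53/192 + 5/12 + 7/12 + 1 = 229/96 ≈ 2.385 bits/symbol.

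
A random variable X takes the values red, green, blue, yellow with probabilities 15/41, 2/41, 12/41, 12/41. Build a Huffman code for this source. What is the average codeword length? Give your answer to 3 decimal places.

1.976 bits/symbol

Repeatedly combine the two least-probable nodes; the expected code length is the sum of the merged weights.
merge 2/41 + 12/41 → 14/41
merge 12/41 + 14/41 → 26/41
merge 15/41 + 26/41 → 1
L = 14/41 + 26/41 + 1 = 81/41 ≈ 1.976 bits/symbol.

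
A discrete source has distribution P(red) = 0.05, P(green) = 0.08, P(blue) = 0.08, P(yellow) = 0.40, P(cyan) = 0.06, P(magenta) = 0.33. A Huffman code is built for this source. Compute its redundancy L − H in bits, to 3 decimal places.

Entropy H = −Σ p log₂ p ≈ 2.0992 bits.
Huffman merges: 1/20+3/50→11/100; 2/25+2/25→4/25; 11/100+4/25→27/100; 27/100+33/100→3/5; 2/5+3/5→1. L = 107/50 ≈ 2.1400.
L − H = 2.1400 − 2.0992 = 0.041 bits.

0.041 bits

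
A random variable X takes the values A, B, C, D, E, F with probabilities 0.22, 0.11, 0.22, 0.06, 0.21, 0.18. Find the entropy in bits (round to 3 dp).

2.473 bits

H = −Σ pᵢ log₂ pᵢ.
−0.22·log₂(0.22) = 0.4806
−0.11·log₂(0.11) = 0.3503
−0.22·log₂(0.22) = 0.4806
−0.06·log₂(0.06) = 0.2435
−0.21·log₂(0.21) = 0.4728
−0.18·log₂(0.18) = 0.4453
Sum ≈ 2.4731 → 2.473 bits.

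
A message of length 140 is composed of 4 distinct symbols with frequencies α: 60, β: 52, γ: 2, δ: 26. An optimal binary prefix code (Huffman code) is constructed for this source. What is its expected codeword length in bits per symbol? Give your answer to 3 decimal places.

Probabilities are the counts divided by 140.
Repeatedly combine the two least-probable nodes; the expected code length is the sum of the merged weights.
merge 1/70 + 13/70 → 1/5
merge 1/5 + 13/35 → 4/7
merge 3/7 + 4/7 → 1
L = 1/5 + 4/7 + 1 = 62/35 ≈ 1.771 bits/symbol.

1.771 bits/symbol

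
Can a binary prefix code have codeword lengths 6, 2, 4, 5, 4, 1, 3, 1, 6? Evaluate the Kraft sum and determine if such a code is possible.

1.5625; no

With common denominator 2^6 = 64: Σ 2^(−ℓᵢ) = 1/64 + 16/64 + 4/64 + 2/64 + 4/64 + 32/64 + 8/64 + 32/64 + 1/64 = 100/64 = 1.5625.
Kraft's inequality requires Σ ≤ 1; here Σ = 1.5625 > 1, so no such prefix code exists.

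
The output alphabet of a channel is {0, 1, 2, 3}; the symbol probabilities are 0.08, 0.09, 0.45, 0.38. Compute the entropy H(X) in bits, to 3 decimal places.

1.653 bits

H = −Σ pᵢ log₂ pᵢ.
−0.08·log₂(0.08) = 0.2915
−0.09·log₂(0.09) = 0.3127
−0.45·log₂(0.45) = 0.5184
−0.38·log₂(0.38) = 0.5305
Sum ≈ 1.6530 → 1.653 bits.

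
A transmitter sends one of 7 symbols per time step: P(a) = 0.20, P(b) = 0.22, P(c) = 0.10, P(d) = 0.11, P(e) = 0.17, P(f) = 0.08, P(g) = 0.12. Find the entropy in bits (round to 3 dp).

H = −Σ pᵢ log₂ pᵢ.
−0.20·log₂(0.20) = 0.4644
−0.22·log₂(0.22) = 0.4806
−0.10·log₂(0.10) = 0.3322
−0.11·log₂(0.11) = 0.3503
−0.17·log₂(0.17) = 0.4346
−0.08·log₂(0.08) = 0.2915
−0.12·log₂(0.12) = 0.3671
Sum ≈ 2.7206 → 2.721 bits.

2.721 bits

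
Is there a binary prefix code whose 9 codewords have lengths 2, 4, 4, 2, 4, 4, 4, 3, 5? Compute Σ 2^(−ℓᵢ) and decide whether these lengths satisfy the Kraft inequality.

With common denominator 2^5 = 32: Σ 2^(−ℓᵢ) = 8/32 + 2/32 + 2/32 + 8/32 + 2/32 + 2/32 + 2/32 + 4/32 + 1/32 = 31/32 = 0.96875.
Kraft's inequality requires Σ ≤ 1; here Σ = 0.96875 ≤ 1, so such a prefix code exists.

0.96875; yes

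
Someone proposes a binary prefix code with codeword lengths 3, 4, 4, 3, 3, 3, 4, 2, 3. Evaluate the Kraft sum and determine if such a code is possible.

1.0625; no

With common denominator 2^4 = 16: Σ 2^(−ℓᵢ) = 2/16 + 1/16 + 1/16 + 2/16 + 2/16 + 2/16 + 1/16 + 4/16 + 2/16 = 17/16 = 1.0625.
Kraft's inequality requires Σ ≤ 1; here Σ = 1.0625 > 1, so no such prefix code exists.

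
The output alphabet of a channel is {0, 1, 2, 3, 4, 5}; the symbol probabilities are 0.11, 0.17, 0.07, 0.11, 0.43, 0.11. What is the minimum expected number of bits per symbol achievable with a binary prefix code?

Repeatedly combine the two least-probable nodes; the expected code length is the sum of the merged weights.
merge 7/100 + 11/100 → 9/50
merge 11/100 + 11/100 → 11/50
merge 17/100 + 9/50 → 7/20
merge 11/50 + 7/20 → 57/100
merge 43/100 + 57/100 → 1
L = 9/50 + 11/50 + 7/20 + 57/100 + 1 = 58/25 = 2.32 bits/symbol.

2.32 bits/symbol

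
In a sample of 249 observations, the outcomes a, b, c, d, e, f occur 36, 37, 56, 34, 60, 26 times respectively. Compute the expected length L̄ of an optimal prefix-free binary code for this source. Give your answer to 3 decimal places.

Probabilities are the counts divided by 249.
Repeatedly combine the two least-probable nodes; the expected code length is the sum of the merged weights.
merge 26/249 + 34/249 → 20/83
merge 12/83 + 37/249 → 73/249
merge 56/249 + 20/83 → 116/249
merge 20/83 + 73/249 → 133/249
merge 116/249 + 133/249 → 1
L = 20/83 + 73/249 + 116/249 + 133/249 + 1 = 631/249 ≈ 2.534 bits/symbol.

2.534 bits/symbol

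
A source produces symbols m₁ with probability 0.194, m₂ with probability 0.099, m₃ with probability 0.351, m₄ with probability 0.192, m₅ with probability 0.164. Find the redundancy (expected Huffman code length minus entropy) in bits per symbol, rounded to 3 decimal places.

Entropy H = −Σ p log₂ p ≈ 2.2043 bits.
Huffman merges: 99/1000+41/250→263/1000; 24/125+97/500→193/500; 263/1000+351/1000→307/500; 193/500+307/500→1. L = 2263/1000 ≈ 2.2630.
L − H = 2.2630 − 2.2043 = 0.059 bits.

0.059 bits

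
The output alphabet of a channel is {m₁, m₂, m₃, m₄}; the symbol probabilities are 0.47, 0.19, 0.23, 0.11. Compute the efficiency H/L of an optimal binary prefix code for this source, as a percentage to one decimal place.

98.6%

Entropy H = −Σ p log₂ p ≈ 1.8051 bits.
Huffman merges: 11/100+19/100→3/10; 23/100+3/10→53/100; 47/100+53/100→1. L = 183/100 ≈ 1.8300.
Efficiency = H/L = 1.8051/1.8300 = 98.6%.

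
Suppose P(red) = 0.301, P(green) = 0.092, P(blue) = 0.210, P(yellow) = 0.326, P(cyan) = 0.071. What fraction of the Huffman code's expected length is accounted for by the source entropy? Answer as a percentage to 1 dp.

97.5%

Entropy H = −Σ p log₂ p ≈ 2.1090 bits.
Huffman merges: 71/1000+23/250→163/1000; 163/1000+21/100→373/1000; 301/1000+163/500→627/1000; 373/1000+627/1000→1. L = 2163/1000 ≈ 2.1630.
Efficiency = H/L = 2.1090/2.1630 = 97.5%.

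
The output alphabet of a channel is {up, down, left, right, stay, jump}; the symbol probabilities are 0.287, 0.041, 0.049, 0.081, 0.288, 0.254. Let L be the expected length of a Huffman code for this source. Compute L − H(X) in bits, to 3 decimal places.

0.029 bits

Entropy H = −Σ p log₂ p ≈ 2.2321 bits.
Huffman merges: 41/1000+49/1000→9/100; 81/1000+9/100→171/1000; 171/1000+127/500→17/40; 287/1000+36/125→23/40; 17/40+23/40→1. L = 2261/1000 ≈ 2.2610.
L − H = 2.2610 − 2.2321 = 0.029 bits.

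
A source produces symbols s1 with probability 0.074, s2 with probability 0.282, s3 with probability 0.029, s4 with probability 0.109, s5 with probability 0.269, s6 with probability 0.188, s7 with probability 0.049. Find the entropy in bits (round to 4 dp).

H = −Σ pᵢ log₂ pᵢ.
−0.074·log₂(0.074) = 0.2780
−0.282·log₂(0.282) = 0.5150
−0.029·log₂(0.029) = 0.1481
−0.109·log₂(0.109) = 0.3485
−0.269·log₂(0.269) = 0.5096
−0.188·log₂(0.188) = 0.4533
−0.049·log₂(0.049) = 0.2132
Sum ≈ 2.4657 → 2.4657 bits.

2.4657 bits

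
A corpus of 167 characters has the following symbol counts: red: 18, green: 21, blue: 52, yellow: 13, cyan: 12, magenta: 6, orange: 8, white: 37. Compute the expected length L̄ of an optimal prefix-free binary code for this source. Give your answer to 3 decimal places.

Probabilities are the counts divided by 167.
Repeatedly combine the two least-probable nodes; the expected code length is the sum of the merged weights.
merge 6/167 + 8/167 → 14/167
merge 12/167 + 13/167 → 25/167
merge 14/167 + 18/167 → 32/167
merge 21/167 + 25/167 → 46/167
merge 32/167 + 37/167 → 69/167
merge 46/167 + 52/167 → 98/167
merge 69/167 + 98/167 → 1
L = 14/167 + 25/167 + 32/167 + 46/167 + 69/167 + 98/167 + 1 = 451/167 ≈ 2.701 bits/symbol.

2.701 bits/symbol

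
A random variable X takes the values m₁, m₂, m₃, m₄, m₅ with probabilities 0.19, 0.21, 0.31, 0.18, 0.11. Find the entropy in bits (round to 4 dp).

2.2474 bits

H = −Σ pᵢ log₂ pᵢ.
−0.19·log₂(0.19) = 0.4552
−0.21·log₂(0.21) = 0.4728
−0.31·log₂(0.31) = 0.5238
−0.18·log₂(0.18) = 0.4453
−0.11·log₂(0.11) = 0.3503
Sum ≈ 2.2474 → 2.2474 bits.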